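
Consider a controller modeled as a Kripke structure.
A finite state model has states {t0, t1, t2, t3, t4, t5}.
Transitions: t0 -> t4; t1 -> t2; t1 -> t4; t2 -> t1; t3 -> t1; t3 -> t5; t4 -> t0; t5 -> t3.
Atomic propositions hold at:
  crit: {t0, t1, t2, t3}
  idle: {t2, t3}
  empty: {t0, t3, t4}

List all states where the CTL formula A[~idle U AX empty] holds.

{t0, t4, t5}

Sat(~idle) = {t0, t1, t4, t5}
Sat(AX empty) = {s : every successor in {t0, t3, t4}} = {t0, t4, t5}
A[~idle U AX empty]: least fixpoint, start Z0 = Sat(AX empty) = {t0, t4, t5}, add states in Sat(~idle) with every successor in Z. Already a fixed point.
Sat(A[~idle U AX empty]) = {t0, t4, t5}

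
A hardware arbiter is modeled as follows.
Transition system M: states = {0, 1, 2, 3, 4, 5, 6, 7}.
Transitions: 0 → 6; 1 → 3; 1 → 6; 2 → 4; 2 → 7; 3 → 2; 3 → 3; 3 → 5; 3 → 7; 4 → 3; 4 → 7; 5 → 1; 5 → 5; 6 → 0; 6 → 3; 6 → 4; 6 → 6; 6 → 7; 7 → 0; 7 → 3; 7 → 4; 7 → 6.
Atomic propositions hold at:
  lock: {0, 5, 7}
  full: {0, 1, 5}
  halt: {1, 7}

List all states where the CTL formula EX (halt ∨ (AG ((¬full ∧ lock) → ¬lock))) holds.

Sat(¬full) = {2, 3, 4, 6, 7}
Sat(¬full ∧ lock) = {7}
Sat(¬lock) = {1, 2, 3, 4, 6}
Sat((¬full ∧ lock) → ¬lock) = {0, 1, 2, 3, 4, 5, 6}
AG ((¬full ∧ lock) → ¬lock): greatest fixpoint, start Z0 = {0, 1, 2, 3, 4, 5, 6}, keep only states in Sat with every successor in Z. Z1 = {0, 1, 5}; Z2 = {5}; Z3 = ∅; fixed.
Sat(AG ((¬full ∧ lock) → ¬lock)) = ∅
Sat(halt ∨ (AG ((¬full ∧ lock) → ¬lock))) = {1, 7}
Sat(EX (halt ∨ (AG ((¬full ∧ lock) → ¬lock)))) = {s : some successor in {1, 7}} = {2, 3, 4, 5, 6}

{2, 3, 4, 5, 6}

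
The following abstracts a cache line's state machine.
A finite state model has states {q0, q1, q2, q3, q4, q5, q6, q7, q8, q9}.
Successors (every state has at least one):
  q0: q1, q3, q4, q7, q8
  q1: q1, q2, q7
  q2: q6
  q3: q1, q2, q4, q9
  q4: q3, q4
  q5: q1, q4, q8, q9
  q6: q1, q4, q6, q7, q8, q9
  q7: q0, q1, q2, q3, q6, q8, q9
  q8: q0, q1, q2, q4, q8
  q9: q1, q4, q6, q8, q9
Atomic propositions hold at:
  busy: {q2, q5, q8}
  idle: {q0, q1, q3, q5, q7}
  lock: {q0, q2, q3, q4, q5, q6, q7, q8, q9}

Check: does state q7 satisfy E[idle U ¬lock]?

Yes

Sat(¬lock) = {q1}
E[idle U ¬lock]: least fixpoint, start Z0 = Sat(¬lock) = {q1}, add states in Sat(idle) with some successor in Z. Z1 = {q0, q1, q3, q5, q7}; fixed.
Sat(E[idle U ¬lock]) = {q0, q1, q3, q5, q7}
q7 ∈ Sat(E[idle U ¬lock]) = {q0, q1, q3, q5, q7}, so the formula holds at q7.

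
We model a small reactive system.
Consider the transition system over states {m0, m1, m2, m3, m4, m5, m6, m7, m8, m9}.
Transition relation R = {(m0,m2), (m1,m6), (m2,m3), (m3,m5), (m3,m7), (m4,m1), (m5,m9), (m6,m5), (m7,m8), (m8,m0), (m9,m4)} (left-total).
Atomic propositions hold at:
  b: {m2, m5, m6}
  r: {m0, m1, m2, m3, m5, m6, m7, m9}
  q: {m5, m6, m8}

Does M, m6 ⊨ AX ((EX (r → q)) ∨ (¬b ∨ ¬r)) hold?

No

Sat(r → q) = {m4, m5, m6, m8}
Sat(EX (r → q)) = {s : some successor in {m4, m5, m6, m8}} = {m1, m3, m6, m7, m9}
Sat(¬b) = {m0, m1, m3, m4, m7, m8, m9}
Sat(¬r) = {m4, m8}
Sat(¬b ∨ ¬r) = {m0, m1, m3, m4, m7, m8, m9}
Sat((EX (r → q)) ∨ (¬b ∨ ¬r)) = {m0, m1, m3, m4, m6, m7, m8, m9}
Sat(AX ((EX (r → q)) ∨ (¬b ∨ ¬r))) = {s : every successor in {m0, m1, m3, m4, m6, m7, m8, m9}} = {m1, m2, m4, m5, m7, m8, m9}
m6 ∉ Sat(AX ((EX (r → q)) ∨ (¬b ∨ ¬r))) = {m1, m2, m4, m5, m7, m8, m9}, so the formula does not hold at m6.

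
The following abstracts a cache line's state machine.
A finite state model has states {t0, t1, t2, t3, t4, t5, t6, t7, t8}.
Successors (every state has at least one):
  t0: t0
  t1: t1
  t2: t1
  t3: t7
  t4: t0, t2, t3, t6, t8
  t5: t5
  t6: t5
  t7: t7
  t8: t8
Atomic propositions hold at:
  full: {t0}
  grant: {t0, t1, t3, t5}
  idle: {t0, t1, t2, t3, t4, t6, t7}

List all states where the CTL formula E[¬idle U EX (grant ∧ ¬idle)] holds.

Sat(¬idle) = {t5, t8}
Sat(grant ∧ ¬idle) = {t5}
Sat(EX (grant ∧ ¬idle)) = {s : some successor in {t5}} = {t5, t6}
E[¬idle U EX (grant ∧ ¬idle)]: least fixpoint, start Z0 = Sat(EX (grant ∧ ¬idle)) = {t5, t6}, add states in Sat(¬idle) with some successor in Z. Already a fixed point.
Sat(E[¬idle U EX (grant ∧ ¬idle)]) = {t5, t6}

{t5, t6}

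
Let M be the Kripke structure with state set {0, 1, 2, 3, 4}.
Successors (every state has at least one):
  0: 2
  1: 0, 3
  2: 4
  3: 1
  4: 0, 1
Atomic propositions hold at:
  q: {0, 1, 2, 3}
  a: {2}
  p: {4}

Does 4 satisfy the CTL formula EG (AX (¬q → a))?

Sat(¬q) = {4}
Sat(¬q → a) = {0, 1, 2, 3}
Sat(AX (¬q → a)) = {s : every successor in {0, 1, 2, 3}} = {0, 1, 3, 4}
EG (AX (¬q → a)): greatest fixpoint, start Z0 = {0, 1, 3, 4}, keep only states in Sat with some successor in Z. Z1 = {1, 3, 4}; fixed.
Sat(EG (AX (¬q → a))) = {1, 3, 4}
4 ∈ Sat(EG (AX (¬q → a))) = {1, 3, 4}, so the formula holds at 4.

Yes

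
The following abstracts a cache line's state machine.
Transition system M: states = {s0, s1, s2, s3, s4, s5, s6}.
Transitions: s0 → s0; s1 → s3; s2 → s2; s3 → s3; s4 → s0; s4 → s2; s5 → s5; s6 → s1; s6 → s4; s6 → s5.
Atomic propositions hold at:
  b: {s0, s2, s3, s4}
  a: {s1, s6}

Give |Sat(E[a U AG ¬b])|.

Sat(¬b) = {s1, s5, s6}
AG ¬b: greatest fixpoint, start Z0 = {s1, s5, s6}, keep only states in Sat with every successor in Z. Z1 = {s5}; fixed.
Sat(AG ¬b) = {s5}
E[a U AG ¬b]: least fixpoint, start Z0 = Sat(AG ¬b) = {s5}, add states in Sat(a) with some successor in Z. Z1 = {s5, s6}; fixed.
Sat(E[a U AG ¬b]) = {s5, s6}
|Sat(E[a U AG ¬b])| = |{s5, s6}| = 2.

2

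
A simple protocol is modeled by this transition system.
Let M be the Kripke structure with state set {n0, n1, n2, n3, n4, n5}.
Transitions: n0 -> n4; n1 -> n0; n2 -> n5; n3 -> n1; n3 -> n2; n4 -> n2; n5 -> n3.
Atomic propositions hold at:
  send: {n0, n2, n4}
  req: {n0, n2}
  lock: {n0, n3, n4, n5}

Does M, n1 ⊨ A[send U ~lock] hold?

Sat(~lock) = {n1, n2}
A[send U ~lock]: least fixpoint, start Z0 = Sat(~lock) = {n1, n2}, add states in Sat(send) with every successor in Z. Z1 = {n1, n2, n4}; Z2 = {n0, n1, n2, n4}; fixed.
Sat(A[send U ~lock]) = {n0, n1, n2, n4}
n1 ∈ Sat(A[send U ~lock]) = {n0, n1, n2, n4}, so the formula holds at n1.

Yes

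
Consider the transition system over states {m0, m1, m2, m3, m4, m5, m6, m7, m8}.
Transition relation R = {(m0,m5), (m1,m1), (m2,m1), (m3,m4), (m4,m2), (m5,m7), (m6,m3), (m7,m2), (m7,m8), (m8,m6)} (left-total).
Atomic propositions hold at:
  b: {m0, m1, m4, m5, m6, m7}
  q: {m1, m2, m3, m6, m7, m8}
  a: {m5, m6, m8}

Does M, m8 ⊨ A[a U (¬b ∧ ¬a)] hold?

Yes

Sat(¬b) = {m2, m3, m8}
Sat(¬a) = {m0, m1, m2, m3, m4, m7}
Sat(¬b ∧ ¬a) = {m2, m3}
A[a U (¬b ∧ ¬a)]: least fixpoint, start Z0 = Sat((¬b ∧ ¬a)) = {m2, m3}, add states in Sat(a) with every successor in Z. Z1 = {m2, m3, m6}; Z2 = {m2, m3, m6, m8}; fixed.
Sat(A[a U (¬b ∧ ¬a)]) = {m2, m3, m6, m8}
m8 ∈ Sat(A[a U (¬b ∧ ¬a)]) = {m2, m3, m6, m8}, so the formula holds at m8.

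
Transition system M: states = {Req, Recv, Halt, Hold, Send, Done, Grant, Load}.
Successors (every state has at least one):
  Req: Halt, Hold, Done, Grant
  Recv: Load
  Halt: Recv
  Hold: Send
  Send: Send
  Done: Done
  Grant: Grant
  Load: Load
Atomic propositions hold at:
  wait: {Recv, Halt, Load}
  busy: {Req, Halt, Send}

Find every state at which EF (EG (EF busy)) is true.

{Req, Hold, Send}

EF busy: least fixpoint, start Z0 = {Req, Halt, Send}, add states with some successor in Z. Z1 = {Req, Halt, Hold, Send}; fixed.
Sat(EF busy) = {Req, Halt, Hold, Send}
EG (EF busy): greatest fixpoint, start Z0 = {Req, Halt, Hold, Send}, keep only states in Sat with some successor in Z. Z1 = {Req, Hold, Send}; fixed.
Sat(EG (EF busy)) = {Req, Hold, Send}
EF (EG (EF busy)): least fixpoint, start Z0 = {Req, Hold, Send}, add states with some successor in Z. Already a fixed point.
Sat(EF (EG (EF busy))) = {Req, Hold, Send}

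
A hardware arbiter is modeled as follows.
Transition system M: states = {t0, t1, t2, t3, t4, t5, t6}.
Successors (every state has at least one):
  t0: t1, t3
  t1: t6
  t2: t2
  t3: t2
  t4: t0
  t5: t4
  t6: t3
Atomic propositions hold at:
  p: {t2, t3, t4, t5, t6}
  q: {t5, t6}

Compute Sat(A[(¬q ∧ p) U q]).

Sat(¬q) = {t0, t1, t2, t3, t4}
Sat(¬q ∧ p) = {t2, t3, t4}
A[(¬q ∧ p) U q]: least fixpoint, start Z0 = Sat(q) = {t5, t6}, add states in Sat(¬q ∧ p) with every successor in Z. Already a fixed point.
Sat(A[(¬q ∧ p) U q]) = {t5, t6}

{t5, t6}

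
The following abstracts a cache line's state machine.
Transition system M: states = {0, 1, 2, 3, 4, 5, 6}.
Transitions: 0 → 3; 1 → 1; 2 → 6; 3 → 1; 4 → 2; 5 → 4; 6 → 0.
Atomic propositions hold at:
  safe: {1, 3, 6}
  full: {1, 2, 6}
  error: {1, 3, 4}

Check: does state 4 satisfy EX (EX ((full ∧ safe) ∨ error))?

Sat(full ∧ safe) = {1, 6}
Sat((full ∧ safe) ∨ error) = {1, 3, 4, 6}
Sat(EX ((full ∧ safe) ∨ error)) = {s : some successor in {1, 3, 4, 6}} = {0, 1, 2, 3, 5}
Sat(EX (EX ((full ∧ safe) ∨ error))) = {s : some successor in {0, 1, 2, 3, 5}} = {0, 1, 3, 4, 6}
4 ∈ Sat(EX (EX ((full ∧ safe) ∨ error))) = {0, 1, 3, 4, 6}, so the formula holds at 4.

Yes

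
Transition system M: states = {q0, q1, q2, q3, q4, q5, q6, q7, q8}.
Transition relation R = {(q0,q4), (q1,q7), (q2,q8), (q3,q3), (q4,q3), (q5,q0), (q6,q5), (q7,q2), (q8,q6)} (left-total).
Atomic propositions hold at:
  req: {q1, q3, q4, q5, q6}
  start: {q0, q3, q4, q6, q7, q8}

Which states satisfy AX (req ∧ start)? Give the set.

Sat(req ∧ start) = {q3, q4, q6}
Sat(AX (req ∧ start)) = {s : every successor in {q3, q4, q6}} = {q0, q3, q4, q8}

{q0, q3, q4, q8}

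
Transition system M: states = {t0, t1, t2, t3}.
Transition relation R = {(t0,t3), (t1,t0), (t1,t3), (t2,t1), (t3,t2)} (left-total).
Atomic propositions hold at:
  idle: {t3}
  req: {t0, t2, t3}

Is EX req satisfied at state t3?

Sat(EX req) = {s : some successor in {t0, t2, t3}} = {t0, t1, t3}
t3 ∈ Sat(EX req) = {t0, t1, t3}, so the formula holds at t3.

Yes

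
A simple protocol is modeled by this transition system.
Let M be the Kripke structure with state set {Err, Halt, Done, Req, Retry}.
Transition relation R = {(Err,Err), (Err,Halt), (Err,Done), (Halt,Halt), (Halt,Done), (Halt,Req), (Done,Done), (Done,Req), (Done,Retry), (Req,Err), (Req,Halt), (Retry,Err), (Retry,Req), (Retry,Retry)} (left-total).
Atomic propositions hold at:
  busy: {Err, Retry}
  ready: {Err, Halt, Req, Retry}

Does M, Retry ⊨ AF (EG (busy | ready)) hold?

Sat(busy | ready) = {Err, Halt, Req, Retry}
EG (busy | ready): greatest fixpoint, start Z0 = {Err, Halt, Req, Retry}, keep only states in Sat with some successor in Z. Already a fixed point.
Sat(EG (busy | ready)) = {Err, Halt, Req, Retry}
AF (EG (busy | ready)): least fixpoint, start Z0 = {Err, Halt, Req, Retry}, add states with every successor in Z. Already a fixed point.
Sat(AF (EG (busy | ready))) = {Err, Halt, Req, Retry}
Retry ∈ Sat(AF (EG (busy | ready))) = {Err, Halt, Req, Retry}, so the formula holds at Retry.

Yes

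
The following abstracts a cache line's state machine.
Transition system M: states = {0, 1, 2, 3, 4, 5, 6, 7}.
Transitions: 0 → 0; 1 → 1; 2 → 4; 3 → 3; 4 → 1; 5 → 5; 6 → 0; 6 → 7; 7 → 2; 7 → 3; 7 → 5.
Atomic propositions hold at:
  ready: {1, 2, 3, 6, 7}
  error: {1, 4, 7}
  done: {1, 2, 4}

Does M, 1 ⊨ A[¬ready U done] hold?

Yes

Sat(¬ready) = {0, 4, 5}
A[¬ready U done]: least fixpoint, start Z0 = Sat(done) = {1, 2, 4}, add states in Sat(¬ready) with every successor in Z. Already a fixed point.
Sat(A[¬ready U done]) = {1, 2, 4}
1 ∈ Sat(A[¬ready U done]) = {1, 2, 4}, so the formula holds at 1.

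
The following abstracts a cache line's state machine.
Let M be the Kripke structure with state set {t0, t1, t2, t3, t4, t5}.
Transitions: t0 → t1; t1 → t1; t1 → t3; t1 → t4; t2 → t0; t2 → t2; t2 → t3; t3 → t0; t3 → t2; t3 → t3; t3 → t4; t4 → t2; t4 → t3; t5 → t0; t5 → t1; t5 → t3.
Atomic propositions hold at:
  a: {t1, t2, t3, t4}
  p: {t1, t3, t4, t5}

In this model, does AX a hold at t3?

Sat(AX a) = {s : every successor in {t1, t2, t3, t4}} = {t0, t1, t4}
t3 ∉ Sat(AX a) = {t0, t1, t4}, so the formula does not hold at t3.

No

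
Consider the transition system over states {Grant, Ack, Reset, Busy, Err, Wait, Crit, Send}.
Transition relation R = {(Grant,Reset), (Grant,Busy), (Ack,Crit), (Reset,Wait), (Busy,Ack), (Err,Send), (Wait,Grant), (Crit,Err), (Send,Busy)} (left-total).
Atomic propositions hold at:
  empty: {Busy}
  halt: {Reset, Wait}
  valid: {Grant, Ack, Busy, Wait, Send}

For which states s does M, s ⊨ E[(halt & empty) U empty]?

Sat(halt & empty) = ∅
E[(halt & empty) U empty]: least fixpoint, start Z0 = Sat(empty) = {Busy}, add states in Sat(halt & empty) with some successor in Z. Already a fixed point.
Sat(E[(halt & empty) U empty]) = {Busy}

{Busy}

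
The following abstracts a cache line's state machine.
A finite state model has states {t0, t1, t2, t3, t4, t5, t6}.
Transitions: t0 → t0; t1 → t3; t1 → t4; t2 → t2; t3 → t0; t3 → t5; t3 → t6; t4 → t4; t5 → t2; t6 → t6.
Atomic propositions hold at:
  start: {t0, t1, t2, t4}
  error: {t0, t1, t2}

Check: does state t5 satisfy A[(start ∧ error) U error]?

Sat(start ∧ error) = {t0, t1, t2}
A[(start ∧ error) U error]: least fixpoint, start Z0 = Sat(error) = {t0, t1, t2}, add states in Sat(start ∧ error) with every successor in Z. Already a fixed point.
Sat(A[(start ∧ error) U error]) = {t0, t1, t2}
t5 ∉ Sat(A[(start ∧ error) U error]) = {t0, t1, t2}, so the formula does not hold at t5.

No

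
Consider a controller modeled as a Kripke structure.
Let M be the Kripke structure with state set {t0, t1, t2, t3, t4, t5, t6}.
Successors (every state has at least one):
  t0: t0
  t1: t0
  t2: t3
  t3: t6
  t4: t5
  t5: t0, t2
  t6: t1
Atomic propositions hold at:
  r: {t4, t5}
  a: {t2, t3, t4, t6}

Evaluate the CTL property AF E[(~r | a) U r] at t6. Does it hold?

Sat(~r) = {t0, t1, t2, t3, t6}
Sat(~r | a) = {t0, t1, t2, t3, t4, t6}
E[(~r | a) U r]: least fixpoint, start Z0 = Sat(r) = {t4, t5}, add states in Sat(~r | a) with some successor in Z. Already a fixed point.
Sat(E[(~r | a) U r]) = {t4, t5}
AF E[(~r | a) U r]: least fixpoint, start Z0 = {t4, t5}, add states with every successor in Z. Already a fixed point.
Sat(AF E[(~r | a) U r]) = {t4, t5}
t6 ∉ Sat(AF E[(~r | a) U r]) = {t4, t5}, so the formula does not hold at t6.

No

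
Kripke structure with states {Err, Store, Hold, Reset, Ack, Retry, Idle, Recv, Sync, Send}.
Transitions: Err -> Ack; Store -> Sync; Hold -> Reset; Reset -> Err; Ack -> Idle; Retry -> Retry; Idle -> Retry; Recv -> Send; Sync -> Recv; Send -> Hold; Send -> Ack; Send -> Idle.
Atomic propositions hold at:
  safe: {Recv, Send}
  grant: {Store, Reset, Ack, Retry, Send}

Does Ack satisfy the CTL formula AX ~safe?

Sat(~safe) = {Err, Store, Hold, Reset, Ack, Retry, Idle, Sync}
Sat(AX ~safe) = {s : every successor in {Err, Store, Hold, Reset, Ack, Retry, Idle, Sync}} = {Err, Store, Hold, Reset, Ack, Retry, Idle, Send}
Ack ∈ Sat(AX ~safe) = {Err, Store, Hold, Reset, Ack, Retry, Idle, Send}, so the formula holds at Ack.

Yes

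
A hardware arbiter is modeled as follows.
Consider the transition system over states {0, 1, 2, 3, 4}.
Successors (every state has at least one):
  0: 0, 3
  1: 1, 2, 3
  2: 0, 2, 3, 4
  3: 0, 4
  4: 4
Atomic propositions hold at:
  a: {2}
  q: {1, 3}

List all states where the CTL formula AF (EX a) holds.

{1, 2}

Sat(EX a) = {s : some successor in {2}} = {1, 2}
AF (EX a): least fixpoint, start Z0 = {1, 2}, add states with every successor in Z. Already a fixed point.
Sat(AF (EX a)) = {1, 2}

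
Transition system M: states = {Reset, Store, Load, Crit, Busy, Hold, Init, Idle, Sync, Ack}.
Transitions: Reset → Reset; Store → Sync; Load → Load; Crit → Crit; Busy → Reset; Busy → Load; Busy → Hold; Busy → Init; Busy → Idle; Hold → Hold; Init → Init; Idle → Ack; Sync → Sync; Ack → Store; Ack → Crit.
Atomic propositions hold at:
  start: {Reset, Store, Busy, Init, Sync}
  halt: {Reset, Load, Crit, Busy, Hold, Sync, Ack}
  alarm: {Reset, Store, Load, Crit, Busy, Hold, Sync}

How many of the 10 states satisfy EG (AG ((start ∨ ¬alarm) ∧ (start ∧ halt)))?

2

Sat(¬alarm) = {Init, Idle, Ack}
Sat(start ∨ ¬alarm) = {Reset, Store, Busy, Init, Idle, Sync, Ack}
Sat(start ∧ halt) = {Reset, Busy, Sync}
Sat((start ∨ ¬alarm) ∧ (start ∧ halt)) = {Reset, Busy, Sync}
AG ((start ∨ ¬alarm) ∧ (start ∧ halt)): greatest fixpoint, start Z0 = {Reset, Busy, Sync}, keep only states in Sat with every successor in Z. Z1 = {Reset, Sync}; fixed.
Sat(AG ((start ∨ ¬alarm) ∧ (start ∧ halt))) = {Reset, Sync}
EG (AG ((start ∨ ¬alarm) ∧ (start ∧ halt))): greatest fixpoint, start Z0 = {Reset, Sync}, keep only states in Sat with some successor in Z. Already a fixed point.
Sat(EG (AG ((start ∨ ¬alarm) ∧ (start ∧ halt)))) = {Reset, Sync}
|Sat(EG (AG ((start ∨ ¬alarm) ∧ (start ∧ halt))))| = |{Reset, Sync}| = 2.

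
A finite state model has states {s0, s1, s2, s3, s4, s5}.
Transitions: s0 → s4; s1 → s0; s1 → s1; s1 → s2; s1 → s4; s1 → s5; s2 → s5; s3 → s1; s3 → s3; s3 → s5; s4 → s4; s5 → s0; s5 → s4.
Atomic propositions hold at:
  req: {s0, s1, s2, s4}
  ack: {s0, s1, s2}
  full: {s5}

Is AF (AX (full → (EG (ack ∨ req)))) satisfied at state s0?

Yes

Sat(ack ∨ req) = {s0, s1, s2, s4}
EG (ack ∨ req): greatest fixpoint, start Z0 = {s0, s1, s2, s4}, keep only states in Sat with some successor in Z. Z1 = {s0, s1, s4}; fixed.
Sat(EG (ack ∨ req)) = {s0, s1, s4}
Sat(full → (EG (ack ∨ req))) = {s0, s1, s2, s3, s4}
Sat(AX (full → (EG (ack ∨ req)))) = {s : every successor in {s0, s1, s2, s3, s4}} = {s0, s4, s5}
AF (AX (full → (EG (ack ∨ req)))): least fixpoint, start Z0 = {s0, s4, s5}, add states with every successor in Z. Z1 = {s0, s2, s4, s5}; fixed.
Sat(AF (AX (full → (EG (ack ∨ req))))) = {s0, s2, s4, s5}
s0 ∈ Sat(AF (AX (full → (EG (ack ∨ req))))) = {s0, s2, s4, s5}, so the formula holds at s0.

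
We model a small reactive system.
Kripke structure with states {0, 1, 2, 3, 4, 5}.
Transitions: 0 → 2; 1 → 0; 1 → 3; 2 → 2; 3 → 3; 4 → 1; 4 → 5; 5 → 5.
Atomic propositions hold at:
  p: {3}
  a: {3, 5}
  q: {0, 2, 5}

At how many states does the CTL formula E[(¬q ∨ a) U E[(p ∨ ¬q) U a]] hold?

4

Sat(¬q) = {1, 3, 4}
Sat(¬q ∨ a) = {1, 3, 4, 5}
Sat(p ∨ ¬q) = {1, 3, 4}
E[(p ∨ ¬q) U a]: least fixpoint, start Z0 = Sat(a) = {3, 5}, add states in Sat(p ∨ ¬q) with some successor in Z. Z1 = {1, 3, 4, 5}; fixed.
Sat(E[(p ∨ ¬q) U a]) = {1, 3, 4, 5}
E[(¬q ∨ a) U E[(p ∨ ¬q) U a]]: least fixpoint, start Z0 = Sat(E[(p ∨ ¬q) U a]) = {1, 3, 4, 5}, add states in Sat(¬q ∨ a) with some successor in Z. Already a fixed point.
Sat(E[(¬q ∨ a) U E[(p ∨ ¬q) U a]]) = {1, 3, 4, 5}
|Sat(E[(¬q ∨ a) U E[(p ∨ ¬q) U a]])| = |{1, 3, 4, 5}| = 4.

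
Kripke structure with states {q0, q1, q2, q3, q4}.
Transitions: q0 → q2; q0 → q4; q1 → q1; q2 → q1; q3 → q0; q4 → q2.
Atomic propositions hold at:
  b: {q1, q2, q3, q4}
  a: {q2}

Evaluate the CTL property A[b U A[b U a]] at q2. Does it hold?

A[b U a]: least fixpoint, start Z0 = Sat(a) = {q2}, add states in Sat(b) with every successor in Z. Z1 = {q2, q4}; fixed.
Sat(A[b U a]) = {q2, q4}
A[b U A[b U a]]: least fixpoint, start Z0 = Sat(A[b U a]) = {q2, q4}, add states in Sat(b) with every successor in Z. Already a fixed point.
Sat(A[b U A[b U a]]) = {q2, q4}
q2 ∈ Sat(A[b U A[b U a]]) = {q2, q4}, so the formula holds at q2.

Yes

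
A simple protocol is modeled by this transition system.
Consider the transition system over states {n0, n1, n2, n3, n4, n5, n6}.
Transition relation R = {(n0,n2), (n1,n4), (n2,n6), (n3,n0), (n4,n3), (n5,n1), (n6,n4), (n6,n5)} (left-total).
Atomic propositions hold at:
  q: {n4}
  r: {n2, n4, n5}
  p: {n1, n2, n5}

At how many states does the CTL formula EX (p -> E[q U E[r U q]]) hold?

E[r U q]: least fixpoint, start Z0 = Sat(q) = {n4}, add states in Sat(r) with some successor in Z. Already a fixed point.
Sat(E[r U q]) = {n4}
E[q U E[r U q]]: least fixpoint, start Z0 = Sat(E[r U q]) = {n4}, add states in Sat(q) with some successor in Z. Already a fixed point.
Sat(E[q U E[r U q]]) = {n4}
Sat(p -> E[q U E[r U q]]) = {n0, n3, n4, n6}
Sat(EX (p -> E[q U E[r U q]])) = {s : some successor in {n0, n3, n4, n6}} = {n1, n2, n3, n4, n6}
|Sat(EX (p -> E[q U E[r U q]]))| = |{n1, n2, n3, n4, n6}| = 5.

5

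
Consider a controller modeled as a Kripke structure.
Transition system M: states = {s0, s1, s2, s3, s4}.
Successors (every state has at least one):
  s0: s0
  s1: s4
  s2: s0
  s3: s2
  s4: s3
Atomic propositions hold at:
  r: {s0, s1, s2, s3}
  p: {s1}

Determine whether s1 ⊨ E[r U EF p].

EF p: least fixpoint, start Z0 = {s1}, add states with some successor in Z. Already a fixed point.
Sat(EF p) = {s1}
E[r U EF p]: least fixpoint, start Z0 = Sat(EF p) = {s1}, add states in Sat(r) with some successor in Z. Already a fixed point.
Sat(E[r U EF p]) = {s1}
s1 ∈ Sat(E[r U EF p]) = {s1}, so the formula holds at s1.

Yes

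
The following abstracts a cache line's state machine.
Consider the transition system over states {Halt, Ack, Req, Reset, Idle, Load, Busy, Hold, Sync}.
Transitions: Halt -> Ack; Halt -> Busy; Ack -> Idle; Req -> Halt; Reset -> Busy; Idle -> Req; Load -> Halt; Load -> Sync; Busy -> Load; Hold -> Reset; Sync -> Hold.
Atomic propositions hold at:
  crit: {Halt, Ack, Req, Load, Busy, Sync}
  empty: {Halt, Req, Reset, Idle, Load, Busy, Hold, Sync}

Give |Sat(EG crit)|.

EG crit: greatest fixpoint, start Z0 = {Halt, Ack, Req, Load, Busy, Sync}, keep only states in Sat with some successor in Z. Z1 = {Halt, Req, Load, Busy}; fixed.
Sat(EG crit) = {Halt, Req, Load, Busy}
|Sat(EG crit)| = |{Halt, Req, Load, Busy}| = 4.

4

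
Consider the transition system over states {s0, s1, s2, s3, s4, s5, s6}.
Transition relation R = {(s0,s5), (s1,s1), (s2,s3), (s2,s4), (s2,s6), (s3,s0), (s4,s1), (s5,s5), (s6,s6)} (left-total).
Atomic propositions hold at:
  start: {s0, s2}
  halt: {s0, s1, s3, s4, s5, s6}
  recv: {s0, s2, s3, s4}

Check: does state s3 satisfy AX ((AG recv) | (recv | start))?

AG recv: greatest fixpoint, start Z0 = {s0, s2, s3, s4}, keep only states in Sat with every successor in Z. Z1 = {s3}; Z2 = ∅; fixed.
Sat(AG recv) = ∅
Sat(recv | start) = {s0, s2, s3, s4}
Sat((AG recv) | (recv | start)) = {s0, s2, s3, s4}
Sat(AX ((AG recv) | (recv | start))) = {s : every successor in {s0, s2, s3, s4}} = {s3}
s3 ∈ Sat(AX ((AG recv) | (recv | start))) = {s3}, so the formula holds at s3.

Yes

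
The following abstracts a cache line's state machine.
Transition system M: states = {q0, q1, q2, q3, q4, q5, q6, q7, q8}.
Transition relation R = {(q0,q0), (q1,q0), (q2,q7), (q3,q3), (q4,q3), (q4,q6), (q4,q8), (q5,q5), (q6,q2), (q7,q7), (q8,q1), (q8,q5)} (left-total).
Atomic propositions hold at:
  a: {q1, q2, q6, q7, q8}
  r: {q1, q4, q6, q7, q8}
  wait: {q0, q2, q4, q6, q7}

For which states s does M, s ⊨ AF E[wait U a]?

{q1, q2, q4, q6, q7, q8}

E[wait U a]: least fixpoint, start Z0 = Sat(a) = {q1, q2, q6, q7, q8}, add states in Sat(wait) with some successor in Z. Z1 = {q1, q2, q4, q6, q7, q8}; fixed.
Sat(E[wait U a]) = {q1, q2, q4, q6, q7, q8}
AF E[wait U a]: least fixpoint, start Z0 = {q1, q2, q4, q6, q7, q8}, add states with every successor in Z. Already a fixed point.
Sat(AF E[wait U a]) = {q1, q2, q4, q6, q7, q8}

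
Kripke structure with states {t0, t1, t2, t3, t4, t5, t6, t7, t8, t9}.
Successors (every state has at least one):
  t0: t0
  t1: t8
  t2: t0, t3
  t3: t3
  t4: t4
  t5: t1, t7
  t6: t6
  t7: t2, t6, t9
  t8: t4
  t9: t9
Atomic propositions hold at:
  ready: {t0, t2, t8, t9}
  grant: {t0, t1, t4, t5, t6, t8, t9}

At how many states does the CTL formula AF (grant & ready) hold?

Sat(grant & ready) = {t0, t8, t9}
AF (grant & ready): least fixpoint, start Z0 = {t0, t8, t9}, add states with every successor in Z. Z1 = {t0, t1, t8, t9}; fixed.
Sat(AF (grant & ready)) = {t0, t1, t8, t9}
|Sat(AF (grant & ready))| = |{t0, t1, t8, t9}| = 4.

4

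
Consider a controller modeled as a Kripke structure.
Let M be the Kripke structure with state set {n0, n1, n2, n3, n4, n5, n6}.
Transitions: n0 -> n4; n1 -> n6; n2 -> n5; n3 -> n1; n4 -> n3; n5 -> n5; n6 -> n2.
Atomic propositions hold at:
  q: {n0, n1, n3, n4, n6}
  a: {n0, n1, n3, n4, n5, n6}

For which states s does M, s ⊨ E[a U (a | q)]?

{n0, n1, n3, n4, n5, n6}

Sat(a | q) = {n0, n1, n3, n4, n5, n6}
E[a U (a | q)]: least fixpoint, start Z0 = Sat((a | q)) = {n0, n1, n3, n4, n5, n6}, add states in Sat(a) with some successor in Z. Already a fixed point.
Sat(E[a U (a | q)]) = {n0, n1, n3, n4, n5, n6}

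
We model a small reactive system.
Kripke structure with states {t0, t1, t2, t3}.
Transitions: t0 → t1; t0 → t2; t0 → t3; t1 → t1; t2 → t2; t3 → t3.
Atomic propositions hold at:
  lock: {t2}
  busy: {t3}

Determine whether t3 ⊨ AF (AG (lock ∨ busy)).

Sat(lock ∨ busy) = {t2, t3}
AG (lock ∨ busy): greatest fixpoint, start Z0 = {t2, t3}, keep only states in Sat with every successor in Z. Already a fixed point.
Sat(AG (lock ∨ busy)) = {t2, t3}
AF (AG (lock ∨ busy)): least fixpoint, start Z0 = {t2, t3}, add states with every successor in Z. Already a fixed point.
Sat(AF (AG (lock ∨ busy))) = {t2, t3}
t3 ∈ Sat(AF (AG (lock ∨ busy))) = {t2, t3}, so the formula holds at t3.

Yes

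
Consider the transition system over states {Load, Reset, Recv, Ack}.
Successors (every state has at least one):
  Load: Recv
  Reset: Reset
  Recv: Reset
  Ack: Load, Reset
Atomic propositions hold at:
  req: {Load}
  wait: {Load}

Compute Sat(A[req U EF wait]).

{Load, Ack}

EF wait: least fixpoint, start Z0 = {Load}, add states with some successor in Z. Z1 = {Load, Ack}; fixed.
Sat(EF wait) = {Load, Ack}
A[req U EF wait]: least fixpoint, start Z0 = Sat(EF wait) = {Load, Ack}, add states in Sat(req) with every successor in Z. Already a fixed point.
Sat(A[req U EF wait]) = {Load, Ack}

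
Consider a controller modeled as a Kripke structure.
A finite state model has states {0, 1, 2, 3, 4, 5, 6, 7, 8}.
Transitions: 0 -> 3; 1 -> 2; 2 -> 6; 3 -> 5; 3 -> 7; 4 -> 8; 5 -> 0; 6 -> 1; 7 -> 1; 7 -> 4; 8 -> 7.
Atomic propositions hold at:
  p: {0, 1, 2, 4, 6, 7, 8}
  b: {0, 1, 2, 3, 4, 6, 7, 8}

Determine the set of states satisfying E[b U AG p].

{0, 1, 2, 3, 4, 6, 7, 8}

AG p: greatest fixpoint, start Z0 = {0, 1, 2, 4, 6, 7, 8}, keep only states in Sat with every successor in Z. Z1 = {1, 2, 4, 6, 7, 8}; fixed.
Sat(AG p) = {1, 2, 4, 6, 7, 8}
E[b U AG p]: least fixpoint, start Z0 = Sat(AG p) = {1, 2, 4, 6, 7, 8}, add states in Sat(b) with some successor in Z. Z1 = {1, 2, 3, 4, 6, 7, 8}; Z2 = {0, 1, 2, 3, 4, 6, 7, 8}; fixed.
Sat(E[b U AG p]) = {0, 1, 2, 3, 4, 6, 7, 8}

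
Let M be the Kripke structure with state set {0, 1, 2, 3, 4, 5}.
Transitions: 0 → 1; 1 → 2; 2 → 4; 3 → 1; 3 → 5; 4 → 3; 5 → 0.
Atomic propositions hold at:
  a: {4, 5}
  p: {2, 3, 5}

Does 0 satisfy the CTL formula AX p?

No

Sat(AX p) = {s : every successor in {2, 3, 5}} = {1, 4}
0 ∉ Sat(AX p) = {1, 4}, so the formula does not hold at 0.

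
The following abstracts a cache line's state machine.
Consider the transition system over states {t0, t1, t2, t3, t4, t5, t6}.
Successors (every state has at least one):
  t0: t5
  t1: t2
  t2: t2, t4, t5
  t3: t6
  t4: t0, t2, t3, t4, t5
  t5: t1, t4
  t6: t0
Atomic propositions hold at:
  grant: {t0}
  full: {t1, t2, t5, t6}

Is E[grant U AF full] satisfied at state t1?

AF full: least fixpoint, start Z0 = {t1, t2, t5, t6}, add states with every successor in Z. Z1 = {t0, t1, t2, t3, t5, t6}; fixed.
Sat(AF full) = {t0, t1, t2, t3, t5, t6}
E[grant U AF full]: least fixpoint, start Z0 = Sat(AF full) = {t0, t1, t2, t3, t5, t6}, add states in Sat(grant) with some successor in Z. Already a fixed point.
Sat(E[grant U AF full]) = {t0, t1, t2, t3, t5, t6}
t1 ∈ Sat(E[grant U AF full]) = {t0, t1, t2, t3, t5, t6}, so the formula holds at t1.

Yes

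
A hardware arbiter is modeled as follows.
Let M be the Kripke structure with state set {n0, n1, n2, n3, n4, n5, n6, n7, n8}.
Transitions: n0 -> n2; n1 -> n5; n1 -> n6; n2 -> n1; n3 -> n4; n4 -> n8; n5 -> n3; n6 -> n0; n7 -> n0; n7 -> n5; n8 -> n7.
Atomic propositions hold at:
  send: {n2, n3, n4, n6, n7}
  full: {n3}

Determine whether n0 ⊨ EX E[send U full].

No

E[send U full]: least fixpoint, start Z0 = Sat(full) = {n3}, add states in Sat(send) with some successor in Z. Already a fixed point.
Sat(E[send U full]) = {n3}
Sat(EX E[send U full]) = {s : some successor in {n3}} = {n5}
n0 ∉ Sat(EX E[send U full]) = {n5}, so the formula does not hold at n0.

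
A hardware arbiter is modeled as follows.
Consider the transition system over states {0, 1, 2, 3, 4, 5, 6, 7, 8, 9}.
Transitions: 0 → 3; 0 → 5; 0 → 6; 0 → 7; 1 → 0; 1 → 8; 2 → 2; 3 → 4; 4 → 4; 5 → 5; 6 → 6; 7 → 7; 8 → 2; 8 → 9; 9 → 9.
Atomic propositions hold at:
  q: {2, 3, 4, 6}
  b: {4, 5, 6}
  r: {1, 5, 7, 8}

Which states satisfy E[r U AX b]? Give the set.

{3, 4, 5, 6}

Sat(AX b) = {s : every successor in {4, 5, 6}} = {3, 4, 5, 6}
E[r U AX b]: least fixpoint, start Z0 = Sat(AX b) = {3, 4, 5, 6}, add states in Sat(r) with some successor in Z. Already a fixed point.
Sat(E[r U AX b]) = {3, 4, 5, 6}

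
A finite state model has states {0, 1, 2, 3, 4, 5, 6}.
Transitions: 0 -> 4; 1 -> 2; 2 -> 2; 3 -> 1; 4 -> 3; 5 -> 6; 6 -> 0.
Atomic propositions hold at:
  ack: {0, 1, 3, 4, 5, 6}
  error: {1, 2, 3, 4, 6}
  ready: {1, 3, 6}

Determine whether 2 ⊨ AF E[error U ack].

No

E[error U ack]: least fixpoint, start Z0 = Sat(ack) = {0, 1, 3, 4, 5, 6}, add states in Sat(error) with some successor in Z. Already a fixed point.
Sat(E[error U ack]) = {0, 1, 3, 4, 5, 6}
AF E[error U ack]: least fixpoint, start Z0 = {0, 1, 3, 4, 5, 6}, add states with every successor in Z. Already a fixed point.
Sat(AF E[error U ack]) = {0, 1, 3, 4, 5, 6}
2 ∉ Sat(AF E[error U ack]) = {0, 1, 3, 4, 5, 6}, so the formula does not hold at 2.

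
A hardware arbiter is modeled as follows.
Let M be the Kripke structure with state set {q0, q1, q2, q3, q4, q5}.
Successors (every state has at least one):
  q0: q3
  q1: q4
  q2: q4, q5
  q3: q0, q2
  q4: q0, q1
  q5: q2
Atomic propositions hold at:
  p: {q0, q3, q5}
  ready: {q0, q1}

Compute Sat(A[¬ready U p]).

Sat(¬ready) = {q2, q3, q4, q5}
A[¬ready U p]: least fixpoint, start Z0 = Sat(p) = {q0, q3, q5}, add states in Sat(¬ready) with every successor in Z. Already a fixed point.
Sat(A[¬ready U p]) = {q0, q3, q5}

{q0, q3, q5}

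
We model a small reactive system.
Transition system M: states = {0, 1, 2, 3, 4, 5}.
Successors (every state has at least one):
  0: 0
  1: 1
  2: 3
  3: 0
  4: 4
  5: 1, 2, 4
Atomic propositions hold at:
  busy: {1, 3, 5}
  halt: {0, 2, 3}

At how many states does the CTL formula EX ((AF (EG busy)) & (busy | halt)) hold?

2

EG busy: greatest fixpoint, start Z0 = {1, 3, 5}, keep only states in Sat with some successor in Z. Z1 = {1, 5}; fixed.
Sat(EG busy) = {1, 5}
AF (EG busy): least fixpoint, start Z0 = {1, 5}, add states with every successor in Z. Already a fixed point.
Sat(AF (EG busy)) = {1, 5}
Sat(busy | halt) = {0, 1, 2, 3, 5}
Sat((AF (EG busy)) & (busy | halt)) = {1, 5}
Sat(EX ((AF (EG busy)) & (busy | halt))) = {s : some successor in {1, 5}} = {1, 5}
|Sat(EX ((AF (EG busy)) & (busy | halt)))| = |{1, 5}| = 2.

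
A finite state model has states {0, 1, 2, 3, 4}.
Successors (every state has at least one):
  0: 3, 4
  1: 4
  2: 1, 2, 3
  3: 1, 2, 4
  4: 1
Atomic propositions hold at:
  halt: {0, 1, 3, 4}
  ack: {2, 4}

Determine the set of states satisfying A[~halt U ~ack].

{0, 1, 3}

Sat(~halt) = {2}
Sat(~ack) = {0, 1, 3}
A[~halt U ~ack]: least fixpoint, start Z0 = Sat(~ack) = {0, 1, 3}, add states in Sat(~halt) with every successor in Z. Already a fixed point.
Sat(A[~halt U ~ack]) = {0, 1, 3}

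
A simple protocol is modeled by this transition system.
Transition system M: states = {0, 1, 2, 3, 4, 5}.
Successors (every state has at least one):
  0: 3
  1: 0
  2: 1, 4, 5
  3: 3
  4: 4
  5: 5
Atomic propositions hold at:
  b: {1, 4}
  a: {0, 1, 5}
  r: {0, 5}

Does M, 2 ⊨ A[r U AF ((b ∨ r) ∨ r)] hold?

Yes

Sat(b ∨ r) = {0, 1, 4, 5}
Sat((b ∨ r) ∨ r) = {0, 1, 4, 5}
AF ((b ∨ r) ∨ r): least fixpoint, start Z0 = {0, 1, 4, 5}, add states with every successor in Z. Z1 = {0, 1, 2, 4, 5}; fixed.
Sat(AF ((b ∨ r) ∨ r)) = {0, 1, 2, 4, 5}
A[r U AF ((b ∨ r) ∨ r)]: least fixpoint, start Z0 = Sat(AF ((b ∨ r) ∨ r)) = {0, 1, 2, 4, 5}, add states in Sat(r) with every successor in Z. Already a fixed point.
Sat(A[r U AF ((b ∨ r) ∨ r)]) = {0, 1, 2, 4, 5}
2 ∈ Sat(A[r U AF ((b ∨ r) ∨ r)]) = {0, 1, 2, 4, 5}, so the formula holds at 2.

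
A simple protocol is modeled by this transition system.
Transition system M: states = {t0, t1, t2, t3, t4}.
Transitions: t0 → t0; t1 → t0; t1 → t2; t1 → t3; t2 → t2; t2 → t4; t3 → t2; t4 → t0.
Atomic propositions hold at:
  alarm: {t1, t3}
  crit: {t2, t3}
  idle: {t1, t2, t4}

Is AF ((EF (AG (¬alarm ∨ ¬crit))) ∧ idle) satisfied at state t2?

Sat(¬alarm) = {t0, t2, t4}
Sat(¬crit) = {t0, t1, t4}
Sat(¬alarm ∨ ¬crit) = {t0, t1, t2, t4}
AG (¬alarm ∨ ¬crit): greatest fixpoint, start Z0 = {t0, t1, t2, t4}, keep only states in Sat with every successor in Z. Z1 = {t0, t2, t4}; fixed.
Sat(AG (¬alarm ∨ ¬crit)) = {t0, t2, t4}
EF (AG (¬alarm ∨ ¬crit)): least fixpoint, start Z0 = {t0, t2, t4}, add states with some successor in Z. Z1 = {t0, t1, t2, t3, t4}; fixed.
Sat(EF (AG (¬alarm ∨ ¬crit))) = {t0, t1, t2, t3, t4}
Sat((EF (AG (¬alarm ∨ ¬crit))) ∧ idle) = {t1, t2, t4}
AF ((EF (AG (¬alarm ∨ ¬crit))) ∧ idle): least fixpoint, start Z0 = {t1, t2, t4}, add states with every successor in Z. Z1 = {t1, t2, t3, t4}; fixed.
Sat(AF ((EF (AG (¬alarm ∨ ¬crit))) ∧ idle)) = {t1, t2, t3, t4}
t2 ∈ Sat(AF ((EF (AG (¬alarm ∨ ¬crit))) ∧ idle)) = {t1, t2, t3, t4}, so the formula holds at t2.

Yes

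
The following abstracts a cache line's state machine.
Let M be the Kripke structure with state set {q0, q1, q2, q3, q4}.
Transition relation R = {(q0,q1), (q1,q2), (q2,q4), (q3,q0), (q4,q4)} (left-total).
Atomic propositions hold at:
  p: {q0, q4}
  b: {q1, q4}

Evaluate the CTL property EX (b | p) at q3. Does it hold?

Yes

Sat(b | p) = {q0, q1, q4}
Sat(EX (b | p)) = {s : some successor in {q0, q1, q4}} = {q0, q2, q3, q4}
q3 ∈ Sat(EX (b | p)) = {q0, q2, q3, q4}, so the formula holds at q3.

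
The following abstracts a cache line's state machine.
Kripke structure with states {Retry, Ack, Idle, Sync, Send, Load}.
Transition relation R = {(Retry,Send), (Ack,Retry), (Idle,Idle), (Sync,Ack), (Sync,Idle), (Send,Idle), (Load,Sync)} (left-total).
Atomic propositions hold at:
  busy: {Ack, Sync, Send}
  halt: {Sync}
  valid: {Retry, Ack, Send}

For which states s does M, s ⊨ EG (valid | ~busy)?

Sat(~busy) = {Retry, Idle, Load}
Sat(valid | ~busy) = {Retry, Ack, Idle, Send, Load}
EG (valid | ~busy): greatest fixpoint, start Z0 = {Retry, Ack, Idle, Send, Load}, keep only states in Sat with some successor in Z. Z1 = {Retry, Ack, Idle, Send}; fixed.
Sat(EG (valid | ~busy)) = {Retry, Ack, Idle, Send}

{Retry, Ack, Idle, Send}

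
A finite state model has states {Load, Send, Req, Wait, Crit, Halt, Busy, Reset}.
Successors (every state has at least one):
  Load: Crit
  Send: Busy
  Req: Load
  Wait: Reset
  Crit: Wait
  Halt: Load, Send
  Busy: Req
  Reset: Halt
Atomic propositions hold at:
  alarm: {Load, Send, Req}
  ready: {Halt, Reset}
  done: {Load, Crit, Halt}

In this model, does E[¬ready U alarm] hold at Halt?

Sat(¬ready) = {Load, Send, Req, Wait, Crit, Busy}
E[¬ready U alarm]: least fixpoint, start Z0 = Sat(alarm) = {Load, Send, Req}, add states in Sat(¬ready) with some successor in Z. Z1 = {Load, Send, Req, Busy}; fixed.
Sat(E[¬ready U alarm]) = {Load, Send, Req, Busy}
Halt ∉ Sat(E[¬ready U alarm]) = {Load, Send, Req, Busy}, so the formula does not hold at Halt.

No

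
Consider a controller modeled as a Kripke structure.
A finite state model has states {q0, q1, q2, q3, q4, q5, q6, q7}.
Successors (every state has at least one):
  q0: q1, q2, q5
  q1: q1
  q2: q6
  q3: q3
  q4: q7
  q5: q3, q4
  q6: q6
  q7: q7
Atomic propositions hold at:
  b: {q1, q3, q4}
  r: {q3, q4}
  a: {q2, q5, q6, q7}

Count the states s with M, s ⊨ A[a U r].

A[a U r]: least fixpoint, start Z0 = Sat(r) = {q3, q4}, add states in Sat(a) with every successor in Z. Z1 = {q3, q4, q5}; fixed.
Sat(A[a U r]) = {q3, q4, q5}
|Sat(A[a U r])| = |{q3, q4, q5}| = 3.

3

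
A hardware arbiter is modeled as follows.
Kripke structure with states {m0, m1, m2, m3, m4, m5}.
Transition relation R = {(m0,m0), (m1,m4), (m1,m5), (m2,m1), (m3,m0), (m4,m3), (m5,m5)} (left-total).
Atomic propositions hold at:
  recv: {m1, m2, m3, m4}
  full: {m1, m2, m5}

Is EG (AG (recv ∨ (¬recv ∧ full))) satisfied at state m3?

Sat(¬recv) = {m0, m5}
Sat(¬recv ∧ full) = {m5}
Sat(recv ∨ (¬recv ∧ full)) = {m1, m2, m3, m4, m5}
AG (recv ∨ (¬recv ∧ full)): greatest fixpoint, start Z0 = {m1, m2, m3, m4, m5}, keep only states in Sat with every successor in Z. Z1 = {m1, m2, m4, m5}; Z2 = {m1, m2, m5}; Z3 = {m2, m5}; Z4 = {m5}; fixed.
Sat(AG (recv ∨ (¬recv ∧ full))) = {m5}
EG (AG (recv ∨ (¬recv ∧ full))): greatest fixpoint, start Z0 = {m5}, keep only states in Sat with some successor in Z. Already a fixed point.
Sat(EG (AG (recv ∨ (¬recv ∧ full)))) = {m5}
m3 ∉ Sat(EG (AG (recv ∨ (¬recv ∧ full)))) = {m5}, so the formula does not hold at m3.

No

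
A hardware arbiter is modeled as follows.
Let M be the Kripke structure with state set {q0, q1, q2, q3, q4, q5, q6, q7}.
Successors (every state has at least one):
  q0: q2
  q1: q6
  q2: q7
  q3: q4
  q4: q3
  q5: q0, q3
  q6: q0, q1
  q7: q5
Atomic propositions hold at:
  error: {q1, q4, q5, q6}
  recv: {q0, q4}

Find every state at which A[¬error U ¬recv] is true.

{q0, q1, q2, q3, q5, q6, q7}

Sat(¬error) = {q0, q2, q3, q7}
Sat(¬recv) = {q1, q2, q3, q5, q6, q7}
A[¬error U ¬recv]: least fixpoint, start Z0 = Sat(¬recv) = {q1, q2, q3, q5, q6, q7}, add states in Sat(¬error) with every successor in Z. Z1 = {q0, q1, q2, q3, q5, q6, q7}; fixed.
Sat(A[¬error U ¬recv]) = {q0, q1, q2, q3, q5, q6, q7}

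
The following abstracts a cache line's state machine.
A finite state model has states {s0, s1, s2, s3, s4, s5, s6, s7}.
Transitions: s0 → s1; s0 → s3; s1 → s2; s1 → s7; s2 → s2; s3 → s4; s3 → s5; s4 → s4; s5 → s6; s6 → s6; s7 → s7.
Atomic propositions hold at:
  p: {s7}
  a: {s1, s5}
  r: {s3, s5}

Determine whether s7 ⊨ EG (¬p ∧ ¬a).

Sat(¬p) = {s0, s1, s2, s3, s4, s5, s6}
Sat(¬a) = {s0, s2, s3, s4, s6, s7}
Sat(¬p ∧ ¬a) = {s0, s2, s3, s4, s6}
EG (¬p ∧ ¬a): greatest fixpoint, start Z0 = {s0, s2, s3, s4, s6}, keep only states in Sat with some successor in Z. Already a fixed point.
Sat(EG (¬p ∧ ¬a)) = {s0, s2, s3, s4, s6}
s7 ∉ Sat(EG (¬p ∧ ¬a)) = {s0, s2, s3, s4, s6}, so the formula does not hold at s7.

No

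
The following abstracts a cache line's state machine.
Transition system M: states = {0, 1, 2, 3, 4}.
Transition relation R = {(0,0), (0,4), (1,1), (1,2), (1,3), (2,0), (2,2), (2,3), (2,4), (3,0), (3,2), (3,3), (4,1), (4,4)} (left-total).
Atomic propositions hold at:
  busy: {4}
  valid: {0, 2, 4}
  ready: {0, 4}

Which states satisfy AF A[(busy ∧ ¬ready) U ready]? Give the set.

Sat(¬ready) = {1, 2, 3}
Sat(busy ∧ ¬ready) = ∅
A[(busy ∧ ¬ready) U ready]: least fixpoint, start Z0 = Sat(ready) = {0, 4}, add states in Sat(busy ∧ ¬ready) with every successor in Z. Already a fixed point.
Sat(A[(busy ∧ ¬ready) U ready]) = {0, 4}
AF A[(busy ∧ ¬ready) U ready]: least fixpoint, start Z0 = {0, 4}, add states with every successor in Z. Already a fixed point.
Sat(AF A[(busy ∧ ¬ready) U ready]) = {0, 4}

{0, 4}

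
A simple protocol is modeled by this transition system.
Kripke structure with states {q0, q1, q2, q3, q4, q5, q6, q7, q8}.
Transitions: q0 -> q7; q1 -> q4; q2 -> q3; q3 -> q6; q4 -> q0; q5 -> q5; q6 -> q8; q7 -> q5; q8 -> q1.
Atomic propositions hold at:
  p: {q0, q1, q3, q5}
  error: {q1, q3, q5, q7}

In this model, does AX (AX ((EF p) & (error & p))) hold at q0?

EF p: least fixpoint, start Z0 = {q0, q1, q3, q5}, add states with some successor in Z. Z1 = {q0, q1, q2, q3, q4, q5, q7, q8}; Z2 = {q0, q1, q2, q3, q4, q5, q6, q7, q8}; fixed.
Sat(EF p) = {q0, q1, q2, q3, q4, q5, q6, q7, q8}
Sat(error & p) = {q1, q3, q5}
Sat((EF p) & (error & p)) = {q1, q3, q5}
Sat(AX ((EF p) & (error & p))) = {s : every successor in {q1, q3, q5}} = {q2, q5, q7, q8}
Sat(AX (AX ((EF p) & (error & p)))) = {s : every successor in {q2, q5, q7, q8}} = {q0, q5, q6, q7}
q0 ∈ Sat(AX (AX ((EF p) & (error & p)))) = {q0, q5, q6, q7}, so the formula holds at q0.

Yes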